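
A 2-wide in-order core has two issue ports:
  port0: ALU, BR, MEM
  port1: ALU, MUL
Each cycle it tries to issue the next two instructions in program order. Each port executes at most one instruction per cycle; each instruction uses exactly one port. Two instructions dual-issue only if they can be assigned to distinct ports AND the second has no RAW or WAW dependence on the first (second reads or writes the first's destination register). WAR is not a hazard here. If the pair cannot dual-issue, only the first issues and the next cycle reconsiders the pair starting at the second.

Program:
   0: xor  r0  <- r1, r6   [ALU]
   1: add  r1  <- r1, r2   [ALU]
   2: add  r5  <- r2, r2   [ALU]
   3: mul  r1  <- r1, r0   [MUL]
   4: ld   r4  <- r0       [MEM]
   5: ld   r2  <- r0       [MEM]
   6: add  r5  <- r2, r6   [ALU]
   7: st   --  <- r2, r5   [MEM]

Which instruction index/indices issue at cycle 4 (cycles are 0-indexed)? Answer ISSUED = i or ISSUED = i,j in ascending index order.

ISSUED = 6

#0 head=0: xor.ALU;add.ALU i0,i1 pair
#1 head=2: add.ALU;mul.MUL i2,i3 pair
#2 head=4: ld.MEM i4 no-port MEM/MEM
#3 head=5: ld.MEM i5 RAW r2
#4 head=6: add.ALU i6 RAW r5
#5 head=7: st.MEM i7 tail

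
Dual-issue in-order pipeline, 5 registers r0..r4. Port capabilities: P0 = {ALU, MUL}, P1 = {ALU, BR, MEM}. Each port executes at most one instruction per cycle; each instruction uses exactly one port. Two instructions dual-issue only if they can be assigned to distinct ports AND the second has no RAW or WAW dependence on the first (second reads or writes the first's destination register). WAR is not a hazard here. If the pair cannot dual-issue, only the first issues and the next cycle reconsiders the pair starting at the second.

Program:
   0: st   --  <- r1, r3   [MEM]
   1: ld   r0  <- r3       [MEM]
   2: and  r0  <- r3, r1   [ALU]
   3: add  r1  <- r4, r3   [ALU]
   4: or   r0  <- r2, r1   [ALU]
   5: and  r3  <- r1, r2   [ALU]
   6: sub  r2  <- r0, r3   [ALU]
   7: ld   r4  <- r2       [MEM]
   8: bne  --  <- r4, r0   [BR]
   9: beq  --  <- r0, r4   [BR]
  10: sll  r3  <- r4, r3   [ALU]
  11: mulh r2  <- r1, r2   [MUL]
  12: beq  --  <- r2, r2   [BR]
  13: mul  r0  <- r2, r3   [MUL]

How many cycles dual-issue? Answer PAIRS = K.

PAIRS = 4

0. st @i0  | no-port MEM/MEM
1. ld @i1  | WAW r0
2. and add @i2+i3  | pair
3. or and @i4+i5  | pair
4. sub @i6  | RAW r2
5. ld @i7  | no-port MEM/BR
6. bne @i8  | no-port BR/BR
7. beq sll @i9+i10  | pair
8. mulh @i11  | RAW r2
9. beq mul @i12+i13  | pair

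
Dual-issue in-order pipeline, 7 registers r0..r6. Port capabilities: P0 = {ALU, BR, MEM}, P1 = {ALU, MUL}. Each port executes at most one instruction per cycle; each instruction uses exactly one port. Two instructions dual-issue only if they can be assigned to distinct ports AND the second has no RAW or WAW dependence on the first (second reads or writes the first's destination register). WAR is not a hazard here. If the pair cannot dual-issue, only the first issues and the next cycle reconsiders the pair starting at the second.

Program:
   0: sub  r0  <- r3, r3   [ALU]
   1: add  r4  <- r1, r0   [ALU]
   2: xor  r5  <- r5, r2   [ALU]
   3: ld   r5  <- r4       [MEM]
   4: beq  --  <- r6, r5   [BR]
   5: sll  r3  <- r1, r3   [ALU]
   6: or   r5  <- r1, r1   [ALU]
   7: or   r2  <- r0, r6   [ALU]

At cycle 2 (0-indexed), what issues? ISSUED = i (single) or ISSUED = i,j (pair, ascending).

#0 head=0: sub i0 RAW r0
#1 head=1: add+xor i1&i2 pair
#2 head=3: ld i3 no-port MEM/BR
#3 head=4: beq+sll i4&i5 pair
#4 head=6: or+or i6&i7 pair

ISSUED = 3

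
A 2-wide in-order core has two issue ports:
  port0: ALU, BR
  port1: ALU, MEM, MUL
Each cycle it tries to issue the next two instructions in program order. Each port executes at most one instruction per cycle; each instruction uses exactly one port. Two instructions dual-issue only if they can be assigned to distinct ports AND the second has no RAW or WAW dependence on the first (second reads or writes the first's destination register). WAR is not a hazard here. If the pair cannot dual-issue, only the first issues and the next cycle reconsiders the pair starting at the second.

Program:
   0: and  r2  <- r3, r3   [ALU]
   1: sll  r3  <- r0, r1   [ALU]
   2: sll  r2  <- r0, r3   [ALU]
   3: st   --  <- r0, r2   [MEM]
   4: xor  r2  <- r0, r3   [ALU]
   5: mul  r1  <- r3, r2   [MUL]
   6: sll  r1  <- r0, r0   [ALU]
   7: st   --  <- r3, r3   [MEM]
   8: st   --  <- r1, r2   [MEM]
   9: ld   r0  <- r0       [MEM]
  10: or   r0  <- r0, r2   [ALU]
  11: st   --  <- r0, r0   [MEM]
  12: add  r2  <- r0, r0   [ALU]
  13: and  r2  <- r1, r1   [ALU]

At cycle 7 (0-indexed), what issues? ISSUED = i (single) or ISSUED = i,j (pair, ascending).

ISSUED = 10

#0 head=0: and.ALU+sll.ALU i0+i1 2-wide
#1 head=2: sll.ALU i2 RAW r2
#2 head=3: st.MEM+xor.ALU i3+i4 2-wide
#3 head=5: mul.MUL i5 WAW r1
#4 head=6: sll.ALU+st.MEM i6+i7 2-wide
#5 head=8: st.MEM i8 no-port MEM/MEM
#6 head=9: ld.MEM i9 RAW+WAW r0
#7 head=10: or.ALU i10 RAW r0
#8 head=11: st.MEM+add.ALU i11+i12 2-wide
#9 head=13: and.ALU i13 tail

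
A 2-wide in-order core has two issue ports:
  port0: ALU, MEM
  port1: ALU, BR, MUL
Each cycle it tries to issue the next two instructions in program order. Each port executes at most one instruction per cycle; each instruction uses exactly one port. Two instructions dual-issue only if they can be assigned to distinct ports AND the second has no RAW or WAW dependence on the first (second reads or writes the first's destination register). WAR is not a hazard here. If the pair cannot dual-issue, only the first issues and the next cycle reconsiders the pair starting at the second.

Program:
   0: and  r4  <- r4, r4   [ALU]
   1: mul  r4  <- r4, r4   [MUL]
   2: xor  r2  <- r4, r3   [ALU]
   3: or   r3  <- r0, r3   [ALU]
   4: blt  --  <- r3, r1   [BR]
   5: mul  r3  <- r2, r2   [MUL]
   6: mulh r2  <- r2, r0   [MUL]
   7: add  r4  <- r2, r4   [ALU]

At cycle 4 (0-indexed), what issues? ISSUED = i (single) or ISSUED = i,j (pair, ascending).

ISSUED = 5

[0] i0  and  -- RAW+WAW r4
[1] i1  mul  -- RAW r4
[2] i2/i3  xor or  -- 2-wide
[3] i4  blt  -- no-port BR/MUL
[4] i5  mul  -- no-port MUL/MUL
[5] i6  mulh  -- RAW r2
[6] i7  add  -- tail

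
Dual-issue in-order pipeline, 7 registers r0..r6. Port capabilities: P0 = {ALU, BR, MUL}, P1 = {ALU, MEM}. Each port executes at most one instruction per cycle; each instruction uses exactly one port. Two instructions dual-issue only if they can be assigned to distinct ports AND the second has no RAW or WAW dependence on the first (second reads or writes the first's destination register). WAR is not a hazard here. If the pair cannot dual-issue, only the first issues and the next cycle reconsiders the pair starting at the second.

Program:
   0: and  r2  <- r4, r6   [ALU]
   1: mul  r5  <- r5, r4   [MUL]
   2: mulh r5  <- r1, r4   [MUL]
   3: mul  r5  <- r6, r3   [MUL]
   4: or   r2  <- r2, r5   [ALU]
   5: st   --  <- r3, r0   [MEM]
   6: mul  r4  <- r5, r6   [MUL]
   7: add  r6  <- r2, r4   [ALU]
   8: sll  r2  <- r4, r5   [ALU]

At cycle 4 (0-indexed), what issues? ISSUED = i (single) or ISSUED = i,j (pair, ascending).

ISSUED = 6

0. and.ALU;mul.MUL @i0+i1  | pair
1. mulh.MUL @i2  | no-port MUL/MUL
2. mul.MUL @i3  | RAW r5
3. or.ALU;st.MEM @i4+i5  | pair
4. mul.MUL @i6  | RAW r4
5. add.ALU;sll.ALU @i7+i8  | pair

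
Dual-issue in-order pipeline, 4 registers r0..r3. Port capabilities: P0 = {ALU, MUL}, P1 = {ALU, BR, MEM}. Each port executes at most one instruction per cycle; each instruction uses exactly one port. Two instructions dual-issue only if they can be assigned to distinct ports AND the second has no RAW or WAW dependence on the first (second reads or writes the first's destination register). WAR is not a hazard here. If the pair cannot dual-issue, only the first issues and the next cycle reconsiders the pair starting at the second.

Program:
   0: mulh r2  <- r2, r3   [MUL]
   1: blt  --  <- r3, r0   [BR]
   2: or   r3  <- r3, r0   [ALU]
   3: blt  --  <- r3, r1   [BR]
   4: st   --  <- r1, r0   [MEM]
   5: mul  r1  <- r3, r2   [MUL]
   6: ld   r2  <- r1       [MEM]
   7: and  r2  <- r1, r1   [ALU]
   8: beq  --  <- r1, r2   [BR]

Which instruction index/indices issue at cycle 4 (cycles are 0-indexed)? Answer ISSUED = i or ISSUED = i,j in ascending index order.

ISSUED = 6

c0: i0/i1 mulh.MUL+blt.BR  pair
c1: i2 or.ALU  RAW r3
c2: i3 blt.BR  no-port BR/MEM
c3: i4/i5 st.MEM+mul.MUL  pair
c4: i6 ld.MEM  WAW r2
c5: i7 and.ALU  RAW r2
c6: i8 beq.BR  tail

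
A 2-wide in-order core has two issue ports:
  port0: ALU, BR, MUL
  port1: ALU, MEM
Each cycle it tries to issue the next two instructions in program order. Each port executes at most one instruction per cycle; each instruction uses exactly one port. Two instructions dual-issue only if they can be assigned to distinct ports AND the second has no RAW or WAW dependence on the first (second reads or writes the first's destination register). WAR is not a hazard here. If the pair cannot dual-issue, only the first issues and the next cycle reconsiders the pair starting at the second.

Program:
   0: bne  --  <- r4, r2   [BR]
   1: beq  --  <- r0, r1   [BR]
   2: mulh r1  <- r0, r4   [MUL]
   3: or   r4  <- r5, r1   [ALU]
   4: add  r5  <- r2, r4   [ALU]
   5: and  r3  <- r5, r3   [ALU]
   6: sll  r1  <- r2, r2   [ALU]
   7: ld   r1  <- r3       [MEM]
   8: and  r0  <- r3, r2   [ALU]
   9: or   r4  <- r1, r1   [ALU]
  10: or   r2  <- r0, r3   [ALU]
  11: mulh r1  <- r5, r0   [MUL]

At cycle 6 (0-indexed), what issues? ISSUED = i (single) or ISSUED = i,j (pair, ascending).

#0 head=0: bne i0 no-port BR/BR
#1 head=1: beq i1 no-port BR/MUL
#2 head=2: mulh i2 RAW r1
#3 head=3: or i3 RAW r4
#4 head=4: add i4 RAW r5
#5 head=5: and sll i5/i6 dual
#6 head=7: ld and i7/i8 dual
#7 head=9: or or i9/i10 dual
#8 head=11: mulh i11 tail

ISSUED = 7,8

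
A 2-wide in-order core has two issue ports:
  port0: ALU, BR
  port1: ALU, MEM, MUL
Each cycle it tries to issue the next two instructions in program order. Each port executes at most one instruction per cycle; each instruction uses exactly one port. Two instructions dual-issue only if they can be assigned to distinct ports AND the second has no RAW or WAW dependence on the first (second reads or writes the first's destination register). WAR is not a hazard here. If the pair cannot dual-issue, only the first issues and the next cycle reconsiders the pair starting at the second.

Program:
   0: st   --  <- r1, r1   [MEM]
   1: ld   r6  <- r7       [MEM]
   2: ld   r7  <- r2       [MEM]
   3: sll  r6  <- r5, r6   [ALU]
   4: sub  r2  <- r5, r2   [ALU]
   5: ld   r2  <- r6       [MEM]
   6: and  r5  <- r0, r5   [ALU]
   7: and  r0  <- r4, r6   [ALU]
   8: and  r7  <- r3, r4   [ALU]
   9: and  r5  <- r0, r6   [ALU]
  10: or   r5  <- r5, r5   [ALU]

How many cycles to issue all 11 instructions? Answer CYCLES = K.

CYCLES = 8

t=0 i0:st.MEM ; no-port MEM/MEM
t=1 i1:ld.MEM ; no-port MEM/MEM
t=2 i2+i3:ld.MEM/sll.ALU ; 2-wide
t=3 i4:sub.ALU ; WAW r2
t=4 i5+i6:ld.MEM/and.ALU ; 2-wide
t=5 i7+i8:and.ALU/and.ALU ; 2-wide
t=6 i9:and.ALU ; RAW+WAW r5
t=7 i10:or.ALU ; tail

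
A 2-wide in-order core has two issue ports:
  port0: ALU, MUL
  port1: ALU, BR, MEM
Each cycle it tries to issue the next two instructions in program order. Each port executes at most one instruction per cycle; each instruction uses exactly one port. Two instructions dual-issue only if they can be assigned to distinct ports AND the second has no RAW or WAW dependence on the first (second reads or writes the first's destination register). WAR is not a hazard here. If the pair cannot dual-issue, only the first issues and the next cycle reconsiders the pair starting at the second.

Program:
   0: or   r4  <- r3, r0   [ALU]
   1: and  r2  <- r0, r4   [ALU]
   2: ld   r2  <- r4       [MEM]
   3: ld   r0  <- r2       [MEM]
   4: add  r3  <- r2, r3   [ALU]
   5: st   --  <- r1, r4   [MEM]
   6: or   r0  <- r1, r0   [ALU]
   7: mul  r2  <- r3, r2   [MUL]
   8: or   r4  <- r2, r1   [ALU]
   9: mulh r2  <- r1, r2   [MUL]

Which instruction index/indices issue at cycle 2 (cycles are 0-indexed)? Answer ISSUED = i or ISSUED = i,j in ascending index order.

ISSUED = 2

0. or @i0  | RAW r4
1. and @i1  | WAW r2
2. ld @i2  | no-port MEM/MEM
3. ld+add @i3/i4  | dual
4. st+or @i5/i6  | dual
5. mul @i7  | RAW r2
6. or+mulh @i8/i9  | dual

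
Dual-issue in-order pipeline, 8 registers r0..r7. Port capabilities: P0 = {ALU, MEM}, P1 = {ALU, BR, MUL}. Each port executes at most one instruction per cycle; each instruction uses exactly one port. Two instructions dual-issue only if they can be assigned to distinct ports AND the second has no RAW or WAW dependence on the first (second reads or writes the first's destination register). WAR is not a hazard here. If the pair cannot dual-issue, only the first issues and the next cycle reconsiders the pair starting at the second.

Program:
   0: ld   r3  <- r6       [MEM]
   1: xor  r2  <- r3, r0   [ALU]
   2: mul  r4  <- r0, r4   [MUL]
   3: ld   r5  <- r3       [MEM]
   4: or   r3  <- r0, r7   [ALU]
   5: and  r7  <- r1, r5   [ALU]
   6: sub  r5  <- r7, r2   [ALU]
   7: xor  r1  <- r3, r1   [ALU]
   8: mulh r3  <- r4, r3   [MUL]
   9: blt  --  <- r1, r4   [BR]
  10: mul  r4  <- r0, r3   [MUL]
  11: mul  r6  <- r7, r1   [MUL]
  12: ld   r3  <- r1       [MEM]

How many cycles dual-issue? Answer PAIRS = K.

PAIRS = 4

0. ld @i0  | RAW r3
1. xor/mul @i1+i2  | dual
2. ld/or @i3+i4  | dual
3. and @i5  | RAW r7
4. sub/xor @i6+i7  | dual
5. mulh @i8  | no-port MUL/BR
6. blt @i9  | no-port BR/MUL
7. mul @i10  | no-port MUL/MUL
8. mul/ld @i11+i12  | dual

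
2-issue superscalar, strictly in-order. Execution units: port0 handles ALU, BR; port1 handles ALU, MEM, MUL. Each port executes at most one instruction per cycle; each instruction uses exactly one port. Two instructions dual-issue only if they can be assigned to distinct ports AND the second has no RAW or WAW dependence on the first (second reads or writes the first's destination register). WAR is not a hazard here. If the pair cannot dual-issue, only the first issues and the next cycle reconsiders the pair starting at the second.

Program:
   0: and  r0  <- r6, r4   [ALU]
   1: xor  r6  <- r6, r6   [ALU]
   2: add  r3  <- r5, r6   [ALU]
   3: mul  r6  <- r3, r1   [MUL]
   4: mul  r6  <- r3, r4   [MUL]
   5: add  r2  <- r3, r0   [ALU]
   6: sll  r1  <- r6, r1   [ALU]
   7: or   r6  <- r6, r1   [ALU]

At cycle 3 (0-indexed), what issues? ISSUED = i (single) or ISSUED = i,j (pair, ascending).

#0 head=0: and.ALU xor.ALU i0/i1 2-wide
#1 head=2: add.ALU i2 RAW r3
#2 head=3: mul.MUL i3 no-port MUL/MUL
#3 head=4: mul.MUL add.ALU i4/i5 2-wide
#4 head=6: sll.ALU i6 RAW r1
#5 head=7: or.ALU i7 tail

ISSUED = 4,5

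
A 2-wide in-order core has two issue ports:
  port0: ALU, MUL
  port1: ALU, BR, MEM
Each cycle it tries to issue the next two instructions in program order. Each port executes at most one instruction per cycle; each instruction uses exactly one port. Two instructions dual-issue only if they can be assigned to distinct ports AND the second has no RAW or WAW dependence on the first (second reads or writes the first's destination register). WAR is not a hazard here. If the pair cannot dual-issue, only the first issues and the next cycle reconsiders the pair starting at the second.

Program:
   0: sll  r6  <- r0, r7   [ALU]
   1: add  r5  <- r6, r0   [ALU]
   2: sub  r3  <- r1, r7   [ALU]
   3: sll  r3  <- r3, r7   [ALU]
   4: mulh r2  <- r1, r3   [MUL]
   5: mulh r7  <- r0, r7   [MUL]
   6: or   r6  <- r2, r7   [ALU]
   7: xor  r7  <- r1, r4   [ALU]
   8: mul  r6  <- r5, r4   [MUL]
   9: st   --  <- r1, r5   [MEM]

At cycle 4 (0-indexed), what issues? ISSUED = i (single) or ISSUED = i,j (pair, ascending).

0. sll.ALU @i0  | RAW r6
1. add.ALU sub.ALU @i1,i2  | pair
2. sll.ALU @i3  | RAW r3
3. mulh.MUL @i4  | no-port MUL/MUL
4. mulh.MUL @i5  | RAW r7
5. or.ALU xor.ALU @i6,i7  | pair
6. mul.MUL st.MEM @i8,i9  | pair

ISSUED = 5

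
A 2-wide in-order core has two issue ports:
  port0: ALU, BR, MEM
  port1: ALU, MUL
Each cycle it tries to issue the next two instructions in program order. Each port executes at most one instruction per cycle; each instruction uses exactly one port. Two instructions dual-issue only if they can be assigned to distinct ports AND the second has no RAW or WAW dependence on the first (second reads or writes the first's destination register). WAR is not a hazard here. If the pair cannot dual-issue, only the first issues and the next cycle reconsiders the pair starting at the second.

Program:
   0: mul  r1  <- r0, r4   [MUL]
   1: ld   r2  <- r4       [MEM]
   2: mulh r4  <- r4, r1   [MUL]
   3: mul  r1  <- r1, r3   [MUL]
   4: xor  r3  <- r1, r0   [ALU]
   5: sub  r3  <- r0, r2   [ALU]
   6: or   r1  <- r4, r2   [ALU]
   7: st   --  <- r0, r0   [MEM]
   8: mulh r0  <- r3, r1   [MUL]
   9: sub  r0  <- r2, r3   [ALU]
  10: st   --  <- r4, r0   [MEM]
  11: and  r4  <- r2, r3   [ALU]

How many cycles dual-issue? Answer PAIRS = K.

PAIRS = 4

t=0 i0&i1:mul+ld ; pair
t=1 i2:mulh ; no-port MUL/MUL
t=2 i3:mul ; RAW r1
t=3 i4:xor ; WAW r3
t=4 i5&i6:sub+or ; pair
t=5 i7&i8:st+mulh ; pair
t=6 i9:sub ; RAW r0
t=7 i10&i11:st+and ; pair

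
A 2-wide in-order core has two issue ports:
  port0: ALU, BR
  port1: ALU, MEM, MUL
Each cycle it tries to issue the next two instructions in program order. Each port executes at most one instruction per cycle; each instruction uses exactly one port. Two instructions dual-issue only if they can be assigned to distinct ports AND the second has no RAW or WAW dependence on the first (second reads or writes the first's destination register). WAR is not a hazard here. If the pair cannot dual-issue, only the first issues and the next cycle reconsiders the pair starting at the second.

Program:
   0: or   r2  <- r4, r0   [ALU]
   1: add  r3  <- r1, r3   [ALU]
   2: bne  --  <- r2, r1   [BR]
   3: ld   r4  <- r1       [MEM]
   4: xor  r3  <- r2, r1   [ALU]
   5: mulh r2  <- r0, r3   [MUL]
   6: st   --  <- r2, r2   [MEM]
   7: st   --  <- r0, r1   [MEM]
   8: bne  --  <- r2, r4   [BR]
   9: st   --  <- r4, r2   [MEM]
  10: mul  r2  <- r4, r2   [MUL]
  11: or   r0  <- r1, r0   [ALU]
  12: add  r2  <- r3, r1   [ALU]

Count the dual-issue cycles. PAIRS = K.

[0] i0&i1  or.ALU+add.ALU  -- 2-wide
[1] i2&i3  bne.BR+ld.MEM  -- 2-wide
[2] i4  xor.ALU  -- RAW r3
[3] i5  mulh.MUL  -- no-port MUL/MEM
[4] i6  st.MEM  -- no-port MEM/MEM
[5] i7&i8  st.MEM+bne.BR  -- 2-wide
[6] i9  st.MEM  -- no-port MEM/MUL
[7] i10&i11  mul.MUL+or.ALU  -- 2-wide
[8] i12  add.ALU  -- tail

PAIRS = 4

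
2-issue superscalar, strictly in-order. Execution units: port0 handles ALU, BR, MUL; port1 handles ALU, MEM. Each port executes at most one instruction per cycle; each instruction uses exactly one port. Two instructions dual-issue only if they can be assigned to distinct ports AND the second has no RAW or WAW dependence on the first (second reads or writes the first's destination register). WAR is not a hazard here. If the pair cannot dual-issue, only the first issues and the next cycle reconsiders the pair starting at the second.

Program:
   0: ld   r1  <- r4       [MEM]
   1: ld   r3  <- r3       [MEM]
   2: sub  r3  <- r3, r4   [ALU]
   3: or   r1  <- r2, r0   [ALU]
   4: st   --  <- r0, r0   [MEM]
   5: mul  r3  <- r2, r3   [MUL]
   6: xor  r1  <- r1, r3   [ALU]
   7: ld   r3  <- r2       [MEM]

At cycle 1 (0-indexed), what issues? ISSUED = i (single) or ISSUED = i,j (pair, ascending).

ISSUED = 1

c0: i0 ld.MEM  no-port MEM/MEM
c1: i1 ld.MEM  RAW+WAW r3
c2: i2,i3 sub.ALU/or.ALU  pair
c3: i4,i5 st.MEM/mul.MUL  pair
c4: i6,i7 xor.ALU/ld.MEM  pair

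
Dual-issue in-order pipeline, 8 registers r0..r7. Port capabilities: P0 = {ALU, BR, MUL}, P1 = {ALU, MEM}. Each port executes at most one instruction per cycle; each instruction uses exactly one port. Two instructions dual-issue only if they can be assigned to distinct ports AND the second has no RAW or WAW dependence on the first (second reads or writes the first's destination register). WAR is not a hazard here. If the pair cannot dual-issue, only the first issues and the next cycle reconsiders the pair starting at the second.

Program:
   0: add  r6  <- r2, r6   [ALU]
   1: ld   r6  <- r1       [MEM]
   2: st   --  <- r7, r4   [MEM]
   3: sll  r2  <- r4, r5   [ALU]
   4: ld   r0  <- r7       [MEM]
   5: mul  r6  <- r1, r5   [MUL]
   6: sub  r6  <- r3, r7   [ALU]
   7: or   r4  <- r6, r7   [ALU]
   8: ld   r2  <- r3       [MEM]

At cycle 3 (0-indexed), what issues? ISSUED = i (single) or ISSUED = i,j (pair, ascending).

ISSUED = 4,5

  cy0 -> i0 (add.ALU) WAW r6
  cy1 -> i1 (ld.MEM) no-port MEM/MEM
  cy2 -> i2,i3 (st.MEM;sll.ALU) 2-wide
  cy3 -> i4,i5 (ld.MEM;mul.MUL) 2-wide
  cy4 -> i6 (sub.ALU) RAW r6
  cy5 -> i7,i8 (or.ALU;ld.MEM) 2-wide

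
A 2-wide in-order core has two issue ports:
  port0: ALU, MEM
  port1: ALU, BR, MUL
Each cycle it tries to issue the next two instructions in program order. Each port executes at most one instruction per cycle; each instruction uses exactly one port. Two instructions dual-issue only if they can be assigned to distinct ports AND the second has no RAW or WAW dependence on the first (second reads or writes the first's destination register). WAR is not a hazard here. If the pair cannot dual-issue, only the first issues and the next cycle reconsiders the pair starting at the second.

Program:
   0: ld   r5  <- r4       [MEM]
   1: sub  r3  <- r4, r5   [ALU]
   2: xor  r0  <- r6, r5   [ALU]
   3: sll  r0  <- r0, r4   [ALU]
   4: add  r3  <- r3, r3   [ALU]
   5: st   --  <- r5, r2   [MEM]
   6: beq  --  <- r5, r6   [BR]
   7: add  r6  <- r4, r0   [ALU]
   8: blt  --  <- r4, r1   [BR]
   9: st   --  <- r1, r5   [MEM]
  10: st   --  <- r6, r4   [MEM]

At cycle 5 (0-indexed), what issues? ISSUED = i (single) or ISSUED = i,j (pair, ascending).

ISSUED = 9

  cy0 -> i0 (ld.MEM) RAW r5
  cy1 -> i1&i2 (sub.ALU;xor.ALU) pair
  cy2 -> i3&i4 (sll.ALU;add.ALU) pair
  cy3 -> i5&i6 (st.MEM;beq.BR) pair
  cy4 -> i7&i8 (add.ALU;blt.BR) pair
  cy5 -> i9 (st.MEM) no-port MEM/MEM
  cy6 -> i10 (st.MEM) tail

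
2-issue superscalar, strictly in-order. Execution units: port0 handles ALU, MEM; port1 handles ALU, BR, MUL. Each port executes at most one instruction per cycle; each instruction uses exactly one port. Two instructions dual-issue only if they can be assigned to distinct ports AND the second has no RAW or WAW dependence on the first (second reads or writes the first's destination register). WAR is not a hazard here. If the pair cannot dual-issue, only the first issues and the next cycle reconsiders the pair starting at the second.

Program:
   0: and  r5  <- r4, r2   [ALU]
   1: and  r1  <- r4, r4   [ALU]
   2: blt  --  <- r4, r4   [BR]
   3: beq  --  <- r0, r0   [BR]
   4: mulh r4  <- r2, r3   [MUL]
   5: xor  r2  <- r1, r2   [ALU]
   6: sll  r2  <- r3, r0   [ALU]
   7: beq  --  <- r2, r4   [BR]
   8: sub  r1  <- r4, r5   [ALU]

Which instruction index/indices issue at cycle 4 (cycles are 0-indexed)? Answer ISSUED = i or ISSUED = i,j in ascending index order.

c0: i0+i1 and.ALU;and.ALU  pair
c1: i2 blt.BR  no-port BR/BR
c2: i3 beq.BR  no-port BR/MUL
c3: i4+i5 mulh.MUL;xor.ALU  pair
c4: i6 sll.ALU  RAW r2
c5: i7+i8 beq.BR;sub.ALU  pair

ISSUED = 6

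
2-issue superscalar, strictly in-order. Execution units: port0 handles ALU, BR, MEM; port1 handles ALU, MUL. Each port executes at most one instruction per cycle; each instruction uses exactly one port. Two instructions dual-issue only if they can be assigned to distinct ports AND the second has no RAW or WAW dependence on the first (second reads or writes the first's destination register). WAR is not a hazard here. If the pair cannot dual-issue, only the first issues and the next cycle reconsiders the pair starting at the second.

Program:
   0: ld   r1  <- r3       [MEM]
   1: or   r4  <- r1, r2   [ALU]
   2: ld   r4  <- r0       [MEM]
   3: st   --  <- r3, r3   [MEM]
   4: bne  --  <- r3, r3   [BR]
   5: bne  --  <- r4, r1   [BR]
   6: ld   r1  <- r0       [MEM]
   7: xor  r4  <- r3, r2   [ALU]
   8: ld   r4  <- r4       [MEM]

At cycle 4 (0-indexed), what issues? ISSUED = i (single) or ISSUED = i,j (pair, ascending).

0. ld.MEM @i0  | RAW r1
1. or.ALU @i1  | WAW r4
2. ld.MEM @i2  | no-port MEM/MEM
3. st.MEM @i3  | no-port MEM/BR
4. bne.BR @i4  | no-port BR/BR
5. bne.BR @i5  | no-port BR/MEM
6. ld.MEM+xor.ALU @i6&i7  | dual
7. ld.MEM @i8  | tail

ISSUED = 4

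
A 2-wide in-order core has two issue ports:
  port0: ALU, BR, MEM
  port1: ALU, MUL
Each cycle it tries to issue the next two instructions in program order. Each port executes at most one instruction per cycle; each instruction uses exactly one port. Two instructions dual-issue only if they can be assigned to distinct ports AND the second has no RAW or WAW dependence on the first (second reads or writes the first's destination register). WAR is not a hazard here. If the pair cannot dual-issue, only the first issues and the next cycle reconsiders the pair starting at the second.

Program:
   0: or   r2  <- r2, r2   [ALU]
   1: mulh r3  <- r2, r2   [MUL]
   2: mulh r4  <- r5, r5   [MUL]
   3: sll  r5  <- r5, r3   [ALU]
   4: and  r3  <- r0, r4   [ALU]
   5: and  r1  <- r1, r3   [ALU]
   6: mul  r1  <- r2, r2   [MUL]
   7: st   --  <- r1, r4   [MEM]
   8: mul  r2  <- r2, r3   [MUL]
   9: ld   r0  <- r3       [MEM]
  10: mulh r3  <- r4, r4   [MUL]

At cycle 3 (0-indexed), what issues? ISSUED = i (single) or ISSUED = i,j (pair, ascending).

ISSUED = 4

#0 head=0: or i0 RAW r2
#1 head=1: mulh i1 no-port MUL/MUL
#2 head=2: mulh/sll i2+i3 pair
#3 head=4: and i4 RAW r3
#4 head=5: and i5 WAW r1
#5 head=6: mul i6 RAW r1
#6 head=7: st/mul i7+i8 pair
#7 head=9: ld/mulh i9+i10 pair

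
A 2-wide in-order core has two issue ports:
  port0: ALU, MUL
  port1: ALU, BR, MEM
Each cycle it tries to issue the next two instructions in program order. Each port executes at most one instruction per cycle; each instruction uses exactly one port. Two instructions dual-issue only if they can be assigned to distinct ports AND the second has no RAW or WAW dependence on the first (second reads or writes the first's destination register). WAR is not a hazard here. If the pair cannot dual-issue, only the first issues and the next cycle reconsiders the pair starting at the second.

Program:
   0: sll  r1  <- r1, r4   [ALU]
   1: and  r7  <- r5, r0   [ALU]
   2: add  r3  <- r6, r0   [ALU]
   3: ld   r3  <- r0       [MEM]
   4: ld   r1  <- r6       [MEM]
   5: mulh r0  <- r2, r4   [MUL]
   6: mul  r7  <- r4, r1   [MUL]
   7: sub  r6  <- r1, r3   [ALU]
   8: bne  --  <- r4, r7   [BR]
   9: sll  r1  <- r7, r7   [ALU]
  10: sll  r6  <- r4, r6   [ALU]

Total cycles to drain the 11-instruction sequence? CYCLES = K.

CYCLES = 7

c0: i0+i1 sll and  dual
c1: i2 add  WAW r3
c2: i3 ld  no-port MEM/MEM
c3: i4+i5 ld mulh  dual
c4: i6+i7 mul sub  dual
c5: i8+i9 bne sll  dual
c6: i10 sll  tail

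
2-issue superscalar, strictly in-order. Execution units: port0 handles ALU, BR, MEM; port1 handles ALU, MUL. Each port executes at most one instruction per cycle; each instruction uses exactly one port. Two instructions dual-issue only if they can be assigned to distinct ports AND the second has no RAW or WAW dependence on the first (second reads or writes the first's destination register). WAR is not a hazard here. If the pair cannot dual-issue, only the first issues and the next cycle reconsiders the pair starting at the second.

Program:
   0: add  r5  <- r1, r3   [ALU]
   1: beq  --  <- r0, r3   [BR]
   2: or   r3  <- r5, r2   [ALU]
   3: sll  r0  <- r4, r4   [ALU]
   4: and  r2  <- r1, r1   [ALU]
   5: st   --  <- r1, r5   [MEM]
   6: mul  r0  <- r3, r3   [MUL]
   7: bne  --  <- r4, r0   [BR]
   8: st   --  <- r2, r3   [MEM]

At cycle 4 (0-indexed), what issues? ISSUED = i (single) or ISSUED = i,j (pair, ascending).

t=0 i0&i1:add beq ; dual
t=1 i2&i3:or sll ; dual
t=2 i4&i5:and st ; dual
t=3 i6:mul ; RAW r0
t=4 i7:bne ; no-port BR/MEM
t=5 i8:st ; tail

ISSUED = 7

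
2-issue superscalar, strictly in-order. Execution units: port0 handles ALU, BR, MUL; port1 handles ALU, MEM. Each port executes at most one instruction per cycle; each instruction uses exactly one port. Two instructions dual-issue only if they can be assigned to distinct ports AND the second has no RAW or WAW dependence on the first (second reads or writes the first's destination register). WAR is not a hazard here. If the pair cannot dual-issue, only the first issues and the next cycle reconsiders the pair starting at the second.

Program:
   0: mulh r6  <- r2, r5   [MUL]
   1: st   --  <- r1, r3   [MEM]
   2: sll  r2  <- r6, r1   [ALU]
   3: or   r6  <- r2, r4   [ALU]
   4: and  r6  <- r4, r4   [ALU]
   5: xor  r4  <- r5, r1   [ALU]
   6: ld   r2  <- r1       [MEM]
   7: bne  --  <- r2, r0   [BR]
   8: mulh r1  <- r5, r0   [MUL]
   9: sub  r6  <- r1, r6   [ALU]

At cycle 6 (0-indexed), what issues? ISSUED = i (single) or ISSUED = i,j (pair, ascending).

ISSUED = 8

t=0 i0&i1:mulh.MUL/st.MEM ; pair
t=1 i2:sll.ALU ; RAW r2
t=2 i3:or.ALU ; WAW r6
t=3 i4&i5:and.ALU/xor.ALU ; pair
t=4 i6:ld.MEM ; RAW r2
t=5 i7:bne.BR ; no-port BR/MUL
t=6 i8:mulh.MUL ; RAW r1
t=7 i9:sub.ALU ; tail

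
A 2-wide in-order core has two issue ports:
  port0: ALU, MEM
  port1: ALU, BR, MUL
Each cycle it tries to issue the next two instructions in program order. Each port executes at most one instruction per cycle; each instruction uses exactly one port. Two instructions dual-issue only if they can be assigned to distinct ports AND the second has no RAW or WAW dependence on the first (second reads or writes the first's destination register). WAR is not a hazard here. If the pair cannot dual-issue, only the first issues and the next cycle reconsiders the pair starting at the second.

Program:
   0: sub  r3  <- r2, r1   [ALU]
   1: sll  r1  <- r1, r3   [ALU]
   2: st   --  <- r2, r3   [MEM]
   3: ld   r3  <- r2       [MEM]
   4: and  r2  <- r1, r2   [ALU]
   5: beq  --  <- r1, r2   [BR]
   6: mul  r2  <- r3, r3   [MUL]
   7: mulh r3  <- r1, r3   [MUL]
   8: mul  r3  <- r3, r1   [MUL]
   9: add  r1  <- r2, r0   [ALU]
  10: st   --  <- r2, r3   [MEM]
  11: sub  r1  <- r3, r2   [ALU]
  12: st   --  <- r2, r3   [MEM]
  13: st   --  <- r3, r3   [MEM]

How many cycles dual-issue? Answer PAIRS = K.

  cy0 -> i0 (sub) RAW r3
  cy1 -> i1+i2 (sll/st) dual
  cy2 -> i3+i4 (ld/and) dual
  cy3 -> i5 (beq) no-port BR/MUL
  cy4 -> i6 (mul) no-port MUL/MUL
  cy5 -> i7 (mulh) no-port MUL/MUL
  cy6 -> i8+i9 (mul/add) dual
  cy7 -> i10+i11 (st/sub) dual
  cy8 -> i12 (st) no-port MEM/MEM
  cy9 -> i13 (st) tail

PAIRS = 4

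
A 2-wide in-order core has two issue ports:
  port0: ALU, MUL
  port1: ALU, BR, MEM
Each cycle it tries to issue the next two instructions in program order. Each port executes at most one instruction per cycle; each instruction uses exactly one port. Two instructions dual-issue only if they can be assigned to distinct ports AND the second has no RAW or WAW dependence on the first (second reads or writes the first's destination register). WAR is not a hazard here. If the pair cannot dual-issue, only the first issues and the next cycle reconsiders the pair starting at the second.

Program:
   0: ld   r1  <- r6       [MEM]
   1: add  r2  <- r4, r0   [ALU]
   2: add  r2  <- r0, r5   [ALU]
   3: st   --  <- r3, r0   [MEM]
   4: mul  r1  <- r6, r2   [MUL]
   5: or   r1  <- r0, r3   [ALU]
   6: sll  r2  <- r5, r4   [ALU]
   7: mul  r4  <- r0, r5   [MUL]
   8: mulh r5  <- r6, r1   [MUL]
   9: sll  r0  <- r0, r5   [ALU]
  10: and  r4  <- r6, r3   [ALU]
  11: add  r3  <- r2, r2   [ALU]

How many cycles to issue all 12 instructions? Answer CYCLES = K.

CYCLES = 8

[0] i0&i1  ld.MEM/add.ALU  -- pair
[1] i2&i3  add.ALU/st.MEM  -- pair
[2] i4  mul.MUL  -- WAW r1
[3] i5&i6  or.ALU/sll.ALU  -- pair
[4] i7  mul.MUL  -- no-port MUL/MUL
[5] i8  mulh.MUL  -- RAW r5
[6] i9&i10  sll.ALU/and.ALU  -- pair
[7] i11  add.ALU  -- tail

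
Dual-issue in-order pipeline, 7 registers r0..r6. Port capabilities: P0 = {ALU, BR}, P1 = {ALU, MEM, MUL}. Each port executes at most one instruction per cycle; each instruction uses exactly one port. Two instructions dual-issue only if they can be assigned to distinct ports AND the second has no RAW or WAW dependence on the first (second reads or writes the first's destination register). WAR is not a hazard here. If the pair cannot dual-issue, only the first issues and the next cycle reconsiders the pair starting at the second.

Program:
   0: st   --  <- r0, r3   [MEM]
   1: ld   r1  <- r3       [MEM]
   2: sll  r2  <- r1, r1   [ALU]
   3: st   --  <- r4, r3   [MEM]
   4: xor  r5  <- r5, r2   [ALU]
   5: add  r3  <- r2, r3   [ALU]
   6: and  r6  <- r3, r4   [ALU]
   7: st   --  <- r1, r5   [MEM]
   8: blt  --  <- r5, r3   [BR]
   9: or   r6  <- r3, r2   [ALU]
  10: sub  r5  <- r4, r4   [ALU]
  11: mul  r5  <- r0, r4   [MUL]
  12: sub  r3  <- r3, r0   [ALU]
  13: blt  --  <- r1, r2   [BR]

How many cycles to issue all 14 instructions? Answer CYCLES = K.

[0] i0  st.MEM  -- no-port MEM/MEM
[1] i1  ld.MEM  -- RAW r1
[2] i2,i3  sll.ALU;st.MEM  -- pair
[3] i4,i5  xor.ALU;add.ALU  -- pair
[4] i6,i7  and.ALU;st.MEM  -- pair
[5] i8,i9  blt.BR;or.ALU  -- pair
[6] i10  sub.ALU  -- WAW r5
[7] i11,i12  mul.MUL;sub.ALU  -- pair
[8] i13  blt.BR  -- tail

CYCLES = 9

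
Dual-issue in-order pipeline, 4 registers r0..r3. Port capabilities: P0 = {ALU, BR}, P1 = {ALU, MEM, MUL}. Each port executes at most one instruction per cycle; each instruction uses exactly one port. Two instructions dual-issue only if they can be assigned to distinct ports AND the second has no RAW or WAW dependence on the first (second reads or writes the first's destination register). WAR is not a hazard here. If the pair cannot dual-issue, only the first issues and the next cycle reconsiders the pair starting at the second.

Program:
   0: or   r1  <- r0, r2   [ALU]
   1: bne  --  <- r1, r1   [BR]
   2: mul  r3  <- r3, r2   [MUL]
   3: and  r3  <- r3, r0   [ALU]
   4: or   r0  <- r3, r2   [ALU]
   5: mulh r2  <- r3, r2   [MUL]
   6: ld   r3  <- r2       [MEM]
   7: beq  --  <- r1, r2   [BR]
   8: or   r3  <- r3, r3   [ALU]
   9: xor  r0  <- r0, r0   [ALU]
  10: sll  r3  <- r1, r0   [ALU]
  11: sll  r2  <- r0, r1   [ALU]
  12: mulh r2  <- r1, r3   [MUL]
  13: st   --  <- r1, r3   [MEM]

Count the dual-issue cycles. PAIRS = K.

t=0 i0:or.ALU ; RAW r1
t=1 i1&i2:bne.BR/mul.MUL ; pair
t=2 i3:and.ALU ; RAW r3
t=3 i4&i5:or.ALU/mulh.MUL ; pair
t=4 i6&i7:ld.MEM/beq.BR ; pair
t=5 i8&i9:or.ALU/xor.ALU ; pair
t=6 i10&i11:sll.ALU/sll.ALU ; pair
t=7 i12:mulh.MUL ; no-port MUL/MEM
t=8 i13:st.MEM ; tail

PAIRS = 5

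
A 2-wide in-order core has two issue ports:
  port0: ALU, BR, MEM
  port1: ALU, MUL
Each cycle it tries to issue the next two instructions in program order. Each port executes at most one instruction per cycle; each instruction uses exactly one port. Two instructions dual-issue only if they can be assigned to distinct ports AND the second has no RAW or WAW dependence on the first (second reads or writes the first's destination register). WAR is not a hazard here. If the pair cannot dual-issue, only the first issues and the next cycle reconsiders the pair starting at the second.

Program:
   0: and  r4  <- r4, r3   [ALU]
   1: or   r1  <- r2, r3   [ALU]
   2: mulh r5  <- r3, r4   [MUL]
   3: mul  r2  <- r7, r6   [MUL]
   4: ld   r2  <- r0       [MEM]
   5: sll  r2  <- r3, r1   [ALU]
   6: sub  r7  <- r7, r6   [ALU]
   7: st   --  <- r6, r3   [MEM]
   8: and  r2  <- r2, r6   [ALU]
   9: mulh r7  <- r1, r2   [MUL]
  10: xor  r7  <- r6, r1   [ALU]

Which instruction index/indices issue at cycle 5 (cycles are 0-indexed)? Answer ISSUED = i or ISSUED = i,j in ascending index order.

ISSUED = 7,8

  cy0 -> i0+i1 (and.ALU/or.ALU) dual
  cy1 -> i2 (mulh.MUL) no-port MUL/MUL
  cy2 -> i3 (mul.MUL) WAW r2
  cy3 -> i4 (ld.MEM) WAW r2
  cy4 -> i5+i6 (sll.ALU/sub.ALU) dual
  cy5 -> i7+i8 (st.MEM/and.ALU) dual
  cy6 -> i9 (mulh.MUL) WAW r7
  cy7 -> i10 (xor.ALU) tail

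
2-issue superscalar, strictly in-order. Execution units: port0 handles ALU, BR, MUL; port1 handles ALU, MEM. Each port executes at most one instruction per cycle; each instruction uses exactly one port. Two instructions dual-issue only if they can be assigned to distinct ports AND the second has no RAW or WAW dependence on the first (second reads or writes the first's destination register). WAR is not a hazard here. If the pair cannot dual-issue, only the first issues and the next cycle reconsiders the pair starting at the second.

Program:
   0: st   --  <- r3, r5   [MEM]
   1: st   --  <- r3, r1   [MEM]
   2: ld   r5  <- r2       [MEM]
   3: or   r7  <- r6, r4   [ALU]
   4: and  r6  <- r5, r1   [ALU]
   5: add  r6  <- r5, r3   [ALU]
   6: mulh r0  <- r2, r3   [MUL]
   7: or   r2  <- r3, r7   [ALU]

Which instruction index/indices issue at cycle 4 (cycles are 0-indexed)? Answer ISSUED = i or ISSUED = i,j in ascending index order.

ISSUED = 5,6

0. st.MEM @i0  | no-port MEM/MEM
1. st.MEM @i1  | no-port MEM/MEM
2. ld.MEM+or.ALU @i2&i3  | pair
3. and.ALU @i4  | WAW r6
4. add.ALU+mulh.MUL @i5&i6  | pair
5. or.ALU @i7  | tail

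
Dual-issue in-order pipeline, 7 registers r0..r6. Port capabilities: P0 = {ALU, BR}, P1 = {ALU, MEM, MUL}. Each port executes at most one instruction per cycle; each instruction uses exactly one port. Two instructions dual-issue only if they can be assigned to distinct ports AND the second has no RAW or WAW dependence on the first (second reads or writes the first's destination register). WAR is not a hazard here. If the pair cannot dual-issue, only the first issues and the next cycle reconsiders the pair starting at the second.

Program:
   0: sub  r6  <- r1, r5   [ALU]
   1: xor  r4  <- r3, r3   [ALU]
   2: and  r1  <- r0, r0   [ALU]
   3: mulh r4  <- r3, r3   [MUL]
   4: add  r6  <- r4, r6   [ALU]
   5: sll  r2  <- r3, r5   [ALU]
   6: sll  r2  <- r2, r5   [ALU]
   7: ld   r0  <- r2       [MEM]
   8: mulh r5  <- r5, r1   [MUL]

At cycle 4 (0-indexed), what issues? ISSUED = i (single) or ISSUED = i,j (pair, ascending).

#0 head=0: sub.ALU+xor.ALU i0&i1 dual
#1 head=2: and.ALU+mulh.MUL i2&i3 dual
#2 head=4: add.ALU+sll.ALU i4&i5 dual
#3 head=6: sll.ALU i6 RAW r2
#4 head=7: ld.MEM i7 no-port MEM/MUL
#5 head=8: mulh.MUL i8 tail

ISSUED = 7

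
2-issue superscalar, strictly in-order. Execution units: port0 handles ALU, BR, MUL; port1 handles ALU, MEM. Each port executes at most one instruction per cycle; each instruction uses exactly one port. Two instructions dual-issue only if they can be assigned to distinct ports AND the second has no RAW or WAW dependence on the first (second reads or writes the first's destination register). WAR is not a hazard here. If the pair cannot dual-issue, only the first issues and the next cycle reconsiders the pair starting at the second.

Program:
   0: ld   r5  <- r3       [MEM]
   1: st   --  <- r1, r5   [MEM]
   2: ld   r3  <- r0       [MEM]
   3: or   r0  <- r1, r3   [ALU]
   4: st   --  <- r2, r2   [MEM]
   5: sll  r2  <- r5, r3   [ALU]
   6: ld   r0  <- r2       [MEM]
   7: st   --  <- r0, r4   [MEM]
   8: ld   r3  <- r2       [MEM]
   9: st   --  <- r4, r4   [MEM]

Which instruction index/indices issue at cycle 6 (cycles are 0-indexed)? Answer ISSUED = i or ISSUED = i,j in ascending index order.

ISSUED = 7

#0 head=0: ld i0 no-port MEM/MEM
#1 head=1: st i1 no-port MEM/MEM
#2 head=2: ld i2 RAW r3
#3 head=3: or+st i3/i4 pair
#4 head=5: sll i5 RAW r2
#5 head=6: ld i6 no-port MEM/MEM
#6 head=7: st i7 no-port MEM/MEM
#7 head=8: ld i8 no-port MEM/MEM
#8 head=9: st i9 tail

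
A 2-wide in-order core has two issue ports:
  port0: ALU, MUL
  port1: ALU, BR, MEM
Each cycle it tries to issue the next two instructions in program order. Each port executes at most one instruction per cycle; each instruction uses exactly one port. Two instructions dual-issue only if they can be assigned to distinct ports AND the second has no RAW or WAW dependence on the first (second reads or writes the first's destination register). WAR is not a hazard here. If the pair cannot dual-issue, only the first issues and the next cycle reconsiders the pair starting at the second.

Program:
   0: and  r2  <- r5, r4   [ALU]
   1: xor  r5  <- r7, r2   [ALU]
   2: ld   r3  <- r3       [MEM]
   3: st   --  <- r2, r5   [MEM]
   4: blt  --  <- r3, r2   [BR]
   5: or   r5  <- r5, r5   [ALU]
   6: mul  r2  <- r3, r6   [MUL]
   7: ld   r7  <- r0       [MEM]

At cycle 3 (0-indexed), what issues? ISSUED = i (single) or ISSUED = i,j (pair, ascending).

  cy0 -> i0 (and.ALU) RAW r2
  cy1 -> i1,i2 (xor.ALU ld.MEM) pair
  cy2 -> i3 (st.MEM) no-port MEM/BR
  cy3 -> i4,i5 (blt.BR or.ALU) pair
  cy4 -> i6,i7 (mul.MUL ld.MEM) pair

ISSUED = 4,5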